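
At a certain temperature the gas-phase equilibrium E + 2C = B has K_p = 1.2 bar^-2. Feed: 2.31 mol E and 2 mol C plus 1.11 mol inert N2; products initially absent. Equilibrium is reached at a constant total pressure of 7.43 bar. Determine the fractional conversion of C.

Basis: 2 mol C initially; let X = conversion of C. Extent ξ = X.
Species balance: n_E = 2.31 − X; n_C = 2 − 2X; n_B = X; n_I = 1.11 (inert).
n_T = Σnᵢ = 5.42 − 2X.
Mole fractions y_i = n_i/n_T; K_p = p_B / (p_E p_C^2) with p_i = y_i·P.
Equating to 1.2 bar^-2 and solving on 0 < X < 1: X = 0.827.

X = 0.827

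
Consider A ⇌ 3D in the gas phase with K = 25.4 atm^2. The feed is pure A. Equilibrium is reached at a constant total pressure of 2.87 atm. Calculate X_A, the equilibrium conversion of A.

X = 0.604

Take 1 mol A as basis and let X be its fractional conversion, so ξ = X.
Mole table: n_A = 1 − X; n_D = 3X.
Total moles n_T = 1 + 2X.
y_i = n_i/n_T, p_i = y_i·P. K = p_D^3 / (p_A).
This yields a degree-3 equation in X; solving on (0,1), X = 0.604.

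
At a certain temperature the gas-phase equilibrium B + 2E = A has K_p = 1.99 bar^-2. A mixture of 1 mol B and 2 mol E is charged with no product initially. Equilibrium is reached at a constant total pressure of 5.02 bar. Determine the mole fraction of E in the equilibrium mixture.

Basis: 1 mol B initially; let X = conversion of B. Extent ξ = X.
At extent ξ: n_B = 1 − X; n_E = 2 − 2X; n_A = X.
n_T = Σnᵢ = 3 − 2X.
With p_i = (n_i/n_T)P, K_p = p_A / (p_B p_E^2).
Setting this equal to 1.99 bar^-2 and taking the physical root (0 < X < 1) gives X = 0.802.
Then n_E = 0.397, n_T = 1.4, so y_E = 0.284.

y_E = 0.284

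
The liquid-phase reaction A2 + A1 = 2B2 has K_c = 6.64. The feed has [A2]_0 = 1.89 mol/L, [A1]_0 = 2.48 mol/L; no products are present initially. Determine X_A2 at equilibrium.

X = 0.637

Let X = conversion of A2; extent ξ = 1.89·X mol/L.
Concentrations: [A2] = 1.89 − 1.89X; [A1] = 2.48 − 1.89X; [B2] = 3.78X.
K_c = [B2]^2 / ([A2] [A1]).
This equals 6.64 at X = 0.637 (the root in 0 < X < 1).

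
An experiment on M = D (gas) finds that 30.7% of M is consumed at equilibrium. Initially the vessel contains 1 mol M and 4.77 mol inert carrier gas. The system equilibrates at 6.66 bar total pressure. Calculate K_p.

K_p = 0.443

Let X = conversion of M (basis 1 mol M); extent of reaction ξ = X.
Mole table: n_M = 1 − X; n_D = X; n_I = 4.77 (inert).
Total moles n_T = 5.77 (Δν = 0, constant).
At X = 0.307: n_M = 0.693, n_D = 0.307, n_T = 5.77.
p_i = (n_i/n_T)·P. K_p = p_D / (p_M) = 0.443.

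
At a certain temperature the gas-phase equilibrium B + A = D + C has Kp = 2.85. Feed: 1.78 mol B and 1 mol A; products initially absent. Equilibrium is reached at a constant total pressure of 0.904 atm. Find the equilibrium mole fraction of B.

Let X = conversion of A (basis 1 mol A); extent of reaction ξ = X.
Species balance: n_B = 1.78 − X; n_A = 1 − X; n_D = X; n_C = X.
Since Δν = 0, n_T = 2.78 throughout.
y_i = n_i/n_T, p_i = y_i·P. Kp = p_D p_C / (p_B p_A).
Substituting and setting equal to 2.85 gives a polynomial in X; the root in (0,1) is X = 0.784.
Then n_B = 0.996, n_T = 2.78, so y_B = 0.358.

y_B = 0.358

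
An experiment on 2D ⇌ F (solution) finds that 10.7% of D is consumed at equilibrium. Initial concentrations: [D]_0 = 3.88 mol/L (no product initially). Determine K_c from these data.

Let X = conversion of D.
Concentrations: [D] = 3.88 − 3.88X; [F] = 1.94X.
At X = 0.107: [D] = 3.46, [F] = 0.208.
K_c = [F] / ([D]^2) = 0.0173 L/mol.

K_c = 0.0173 L/mol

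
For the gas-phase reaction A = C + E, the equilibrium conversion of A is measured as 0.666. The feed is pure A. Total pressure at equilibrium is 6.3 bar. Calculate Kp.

Kp = 5.02 bar

Take 1 mol A as basis and let X be its fractional conversion, so ξ = X.
Mole table: n_A = 1 − X; n_C = X; n_E = X.
n_T = Σnᵢ = 1 + X.
At X = 0.666: n_A = 0.334, n_C = 0.666, n_E = 0.666, n_T = 1.67.
p_i = (n_i/n_T)·P. Kp = p_C p_E / (p_A) = 5.02 bar.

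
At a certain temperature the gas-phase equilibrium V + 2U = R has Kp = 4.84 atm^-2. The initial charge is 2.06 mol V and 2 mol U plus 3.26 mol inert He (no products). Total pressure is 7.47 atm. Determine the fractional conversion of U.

X = 0.856

Take 2 mol U as basis and let X be its fractional conversion, so ξ = X.
Mole table: n_V = 2.06 − X; n_U = 2 − 2X; n_R = X; n_I = 3.26 (inert).
n_T = Σnᵢ = 7.32 − 2X.
With p_i = (n_i/n_T)P, Kp = p_R / (p_V p_U^2).
Equating to 4.84 atm^-2 and solving on 0 < X < 1: X = 0.856.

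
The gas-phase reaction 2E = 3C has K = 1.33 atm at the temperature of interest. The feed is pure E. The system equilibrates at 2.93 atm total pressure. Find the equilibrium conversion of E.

Basis: 1 mol E initially; let X = conversion of E. Extent ξ = 0.5X.
Moles: n_E = 1 − X; n_C = 1.5X.
n_T = Σnᵢ = 1 + 0.5X.
With p_i = (n_i/n_T)P, K = p_C^3 / (p_E^2).
This yields a degree-3 equation in X; solving on (0,1), X = 0.391.

X = 0.391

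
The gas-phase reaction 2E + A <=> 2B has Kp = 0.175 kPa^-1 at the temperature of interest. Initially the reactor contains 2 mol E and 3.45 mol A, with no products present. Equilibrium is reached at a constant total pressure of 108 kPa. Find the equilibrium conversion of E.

X = 0.767

Let X = conversion of E (basis 2 mol E); extent of reaction ξ = X.
Moles: n_E = 2 − 2X; n_A = 3.45 − X; n_B = 2X.
n_T = Σnᵢ = 5.45 − X.
Mole fractions y_i = n_i/n_T; Kp = p_B^2 / (p_E^2 p_A) with p_i = y_i·P.
Equating to 0.175 kPa^-1 and solving on 0 < X < 1: X = 0.767.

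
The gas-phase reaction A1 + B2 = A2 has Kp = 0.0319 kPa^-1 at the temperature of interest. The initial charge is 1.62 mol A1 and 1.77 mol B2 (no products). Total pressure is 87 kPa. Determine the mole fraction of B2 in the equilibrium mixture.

Let X = conversion of A1 (basis 1.62 mol A1); extent of reaction ξ = 1.62X.
Mole table: n_A1 = 1.62 − 1.62X; n_B2 = 1.77 − 1.62X; n_A2 = 1.62X.
Summing: n_T = 3.39 − 1.62X.
y_i = n_i/n_T, p_i = y_i·P. Kp = p_A2 / (p_A1 p_B2).
Equating to 0.0319 kPa^-1 and solving on 0 < X < 1: X = 0.506.
Then n_B2 = 0.95, n_T = 2.57, so y_B2 = 0.370.

y_B2 = 0.370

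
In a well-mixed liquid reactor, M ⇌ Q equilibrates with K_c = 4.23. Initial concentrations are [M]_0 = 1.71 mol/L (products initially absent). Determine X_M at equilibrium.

X = 0.809

Let X = conversion of M; extent ξ = 1.71·X mol/L.
Concentrations: [M] = 1.71 − 1.71X; [Q] = 1.71X.
K_c = [Q] / ([M]).
Solving K_c = 4.23 for X ∈ (0,1): X = 0.809.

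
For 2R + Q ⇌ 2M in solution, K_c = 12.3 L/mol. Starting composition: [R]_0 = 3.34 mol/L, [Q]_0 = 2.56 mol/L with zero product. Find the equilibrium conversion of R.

Let X = conversion of R; extent ξ = 3.34X/2 mol/L.
Concentrations: [R] = 3.34 − 3.34X; [Q] = 2.56 − 1.67X; [M] = 3.34X.
K_c = [M]^2 / ([R]^2 [Q]).
Solving K_c = 12.3 for X ∈ (0,1): X = 0.796.

X = 0.796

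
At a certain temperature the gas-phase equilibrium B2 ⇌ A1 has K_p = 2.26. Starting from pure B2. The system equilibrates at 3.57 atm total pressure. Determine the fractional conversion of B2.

Let X = conversion of B2 (basis 1 mol B2); extent of reaction ξ = X.
Mole table: n_B2 = 1 − X; n_A1 = X.
Since Δν = 0, n_T = 1 throughout.
With p_i = (n_i/n_T)P, K_p = p_A1 / (p_B2).
This yields a degree-1 equation in X; solving on (0,1), X = 0.693.

X = 0.693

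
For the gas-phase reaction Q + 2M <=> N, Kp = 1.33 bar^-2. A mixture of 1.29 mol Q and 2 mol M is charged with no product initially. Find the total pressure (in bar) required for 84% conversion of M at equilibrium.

P = 5.96 bar

Let X = conversion of M (basis 2 mol M); extent of reaction ξ = X.
At extent ξ: n_Q = 1.29 − X; n_M = 2 − 2X; n_N = X.
n_T = Σnᵢ = 3.29 − 2X.
Kp = p_N / (p_Q p_M^2) with p_i = (n_i/n_T)·P.
At X = 0.84: the mole-fraction product g(X) = Π y_i^ν_i = 47.25. Since Kp = g(X)·P^{-2}, P = (g/Kp)^(1/2) = (47.25/1.33)^(1/2) = 5.96 bar.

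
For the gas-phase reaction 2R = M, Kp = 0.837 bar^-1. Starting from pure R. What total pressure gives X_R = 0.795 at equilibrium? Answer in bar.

Take 1 mol R as basis and let X be its fractional conversion, so ξ = 0.5X.
Mole table: n_R = 1 − X; n_M = 0.5X.
n_T = Σnᵢ = 1 − 0.5X.
Kp = p_M / (p_R^2) with p_i = (n_i/n_T)·P.
At X = 0.795: the mole-fraction product g(X) = Π y_i^ν_i = 5.699. Since Kp = g(X)·P^{-1}, P = (g/Kp)^(1/1) = (5.699/0.837)^(1/1) = 6.81 bar.

P = 6.81 bar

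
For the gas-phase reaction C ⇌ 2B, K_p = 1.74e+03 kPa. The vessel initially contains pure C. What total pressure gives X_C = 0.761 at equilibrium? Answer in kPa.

Take 1 mol C as basis and let X be its fractional conversion, so ξ = X.
At extent ξ: n_C = 1 − X; n_B = 2X.
Summing: n_T = 1 + X.
K_p = p_B^2 / (p_C) with p_i = (n_i/n_T)·P.
At X = 0.761: the mole-fraction product g(X) = Π y_i^ν_i = 5.504. Since K_p = g(X)·P^{1}, P = (K_p/g)^(1/1) = (1.74e+03/5.504)^(1/1) = 316 kPa.

P = 316 kPa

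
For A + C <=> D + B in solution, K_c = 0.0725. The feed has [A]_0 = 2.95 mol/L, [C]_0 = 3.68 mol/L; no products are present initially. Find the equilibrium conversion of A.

Let X = conversion of A; extent ξ = 2.95·X mol/L.
Concentrations: [A] = 2.95 − 2.95X; [C] = 3.68 − 2.95X; [D] = 2.95X; [B] = 2.95X.
K_c = [D] [B] / ([A] [C]).
Setting equal to 0.0725 and solving for X on (0,1) gives X = 0.237.

X = 0.237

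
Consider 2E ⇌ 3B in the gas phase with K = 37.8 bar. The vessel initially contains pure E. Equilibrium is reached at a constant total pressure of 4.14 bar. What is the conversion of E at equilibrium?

Take 1 mol E as basis and let X be its fractional conversion, so ξ = 0.5X.
Mole table: n_E = 1 − X; n_B = 1.5X.
n_T = Σnᵢ = 1 + 0.5X.
Mole fractions y_i = n_i/n_T; K = p_B^3 / (p_E^2) with p_i = y_i·P.
Setting this equal to 37.8 bar and taking the physical root (0 < X < 1) gives X = 0.696.

X = 0.696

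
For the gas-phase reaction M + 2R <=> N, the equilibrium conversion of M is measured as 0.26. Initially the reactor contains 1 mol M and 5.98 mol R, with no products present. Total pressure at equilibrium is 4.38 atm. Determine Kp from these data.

Let X = conversion of M (basis 1 mol M); extent of reaction ξ = X.
At extent ξ: n_M = 1 − X; n_R = 5.98 − 2X; n_N = X.
Total moles n_T = 6.98 − 2X.
At X = 0.26: n_M = 0.74, n_R = 5.46, n_N = 0.26, n_T = 6.46.
p_i = (n_i/n_T)·P. Kp = p_N / (p_M p_R^2) = 0.0256 atm^-2.

Kp = 0.0256 atm^-2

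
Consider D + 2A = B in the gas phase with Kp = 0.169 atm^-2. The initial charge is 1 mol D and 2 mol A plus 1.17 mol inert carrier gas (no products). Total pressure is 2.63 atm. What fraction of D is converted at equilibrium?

Basis: 1 mol D initially; let X = conversion of D. Extent ξ = X.
Mole table: n_D = 1 − X; n_A = 2 − 2X; n_B = X; n_I = 1.17 (inert).
n_T = Σnᵢ = 4.17 − 2X.
With p_i = (n_i/n_T)P, Kp = p_B / (p_D p_A^2).
Setting this equal to 0.169 atm^-2 and taking the physical root (0 < X < 1) gives X = 0.178.

X = 0.178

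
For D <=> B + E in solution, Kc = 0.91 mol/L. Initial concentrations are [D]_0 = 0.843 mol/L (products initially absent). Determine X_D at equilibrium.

X = 0.631

Let X = conversion of D; extent ξ = 0.843·X mol/L.
Concentrations: [D] = 0.843 − 0.843X; [B] = 0.843X; [E] = 0.843X.
Kc = [B] [E] / ([D]).
Setting equal to 0.91 and solving for X on (0,1) gives X = 0.631.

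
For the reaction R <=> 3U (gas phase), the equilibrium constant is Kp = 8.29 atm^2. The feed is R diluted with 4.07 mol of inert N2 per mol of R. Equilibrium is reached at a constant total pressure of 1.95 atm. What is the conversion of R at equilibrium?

Take 1 mol R as basis and let X be its fractional conversion, so ξ = X.
Species balance: n_R = 1 − X; n_U = 3X; n_I = 4.07 (inert).
Total moles n_T = 5.07 + 2X.
With p_i = (n_i/n_T)P, Kp = p_U^3 / (p_R).
Substituting and setting equal to 8.29 atm^2 gives a polynomial in X; the root in (0,1) is X = 0.839.

X = 0.839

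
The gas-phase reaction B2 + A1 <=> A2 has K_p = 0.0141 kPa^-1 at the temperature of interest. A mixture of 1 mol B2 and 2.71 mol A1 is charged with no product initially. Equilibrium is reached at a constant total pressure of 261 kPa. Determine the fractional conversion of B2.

X = 0.710

Take 1 mol B2 as basis and let X be its fractional conversion, so ξ = X.
Moles: n_B2 = 1 − X; n_A1 = 2.71 − X; n_A2 = X.
Summing: n_T = 3.71 − X.
Mole fractions y_i = n_i/n_T; K_p = p_A2 / (p_B2 p_A1) with p_i = y_i·P.
Substituting and setting equal to 0.0141 kPa^-1 gives a polynomial in X; the root in (0,1) is X = 0.710.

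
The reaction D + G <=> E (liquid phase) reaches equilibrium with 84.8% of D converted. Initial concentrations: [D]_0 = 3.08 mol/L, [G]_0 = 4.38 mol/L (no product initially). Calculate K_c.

K_c = 3.16 L/mol

Let X = conversion of D.
Concentrations: [D] = 3.08 − 3.08X; [G] = 4.38 − 3.08X; [E] = 3.08X.
At X = 0.848: [D] = 0.468, [G] = 1.77, [E] = 2.61.
K_c = [E] / ([D] [G]) = 3.16 L/mol.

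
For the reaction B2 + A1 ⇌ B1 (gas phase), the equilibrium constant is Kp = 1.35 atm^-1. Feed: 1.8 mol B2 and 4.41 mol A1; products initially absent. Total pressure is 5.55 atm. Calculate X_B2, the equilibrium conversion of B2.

X = 0.823

Take 1.8 mol B2 as basis and let X be its fractional conversion, so ξ = 1.8X.
Moles: n_B2 = 1.8 − 1.8X; n_A1 = 4.41 − 1.8X; n_B1 = 1.8X.
Summing: n_T = 6.21 − 1.8X.
Mole fractions y_i = n_i/n_T; Kp = p_B1 / (p_B2 p_A1) with p_i = y_i·P.
Setting this equal to 1.35 atm^-1 and taking the physical root (0 < X < 1) gives X = 0.823.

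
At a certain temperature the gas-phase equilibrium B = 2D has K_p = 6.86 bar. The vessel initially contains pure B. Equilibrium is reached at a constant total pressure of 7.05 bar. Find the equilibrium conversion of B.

Take 1 mol B as basis and let X be its fractional conversion, so ξ = X.
Mole table: n_B = 1 − X; n_D = 2X.
Summing: n_T = 1 + X.
y_i = n_i/n_T, p_i = y_i·P. K_p = p_D^2 / (p_B).
Substituting and setting equal to 6.86 bar gives a polynomial in X; the root in (0,1) is X = 0.442.

X = 0.442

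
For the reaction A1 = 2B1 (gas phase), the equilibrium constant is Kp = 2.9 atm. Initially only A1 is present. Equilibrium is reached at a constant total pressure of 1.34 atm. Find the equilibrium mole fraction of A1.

y_A1 = 0.256

Take 1 mol A1 as basis and let X be its fractional conversion, so ξ = X.
Moles: n_A1 = 1 − X; n_B1 = 2X.
Total moles n_T = 1 + X.
With p_i = (n_i/n_T)P, Kp = p_B1^2 / (p_A1).
Setting this equal to 2.9 atm and taking the physical root (0 < X < 1) gives X = 0.593.
Then n_A1 = 0.407, n_T = 1.59, so y_A1 = 0.256.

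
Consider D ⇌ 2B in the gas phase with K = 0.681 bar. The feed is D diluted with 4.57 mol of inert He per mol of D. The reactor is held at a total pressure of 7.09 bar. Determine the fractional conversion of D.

Basis: 1 mol D initially; let X = conversion of D. Extent ξ = X.
Species balance: n_D = 1 − X; n_B = 2X; n_I = 4.57 (inert).
Total moles n_T = 5.57 + X.
y_i = n_i/n_T, p_i = y_i·P. K = p_B^2 / (p_D).
Equating to 0.681 bar and solving on 0 < X < 1: X = 0.312.

X = 0.312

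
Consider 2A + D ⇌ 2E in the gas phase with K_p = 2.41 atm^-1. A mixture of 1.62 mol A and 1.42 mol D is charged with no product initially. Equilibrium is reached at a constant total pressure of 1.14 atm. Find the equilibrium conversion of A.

Let X = conversion of A (basis 1.62 mol A); extent of reaction ξ = 0.81X.
At extent ξ: n_A = 1.62 − 1.62X; n_D = 1.42 − 0.81X; n_E = 1.62X.
Summing: n_T = 3.04 − 0.81X.
y_i = n_i/n_T, p_i = y_i·P. K_p = p_E^2 / (p_A^2 p_D).
Equating to 2.41 atm^-1 and solving on 0 < X < 1: X = 0.507.

X = 0.507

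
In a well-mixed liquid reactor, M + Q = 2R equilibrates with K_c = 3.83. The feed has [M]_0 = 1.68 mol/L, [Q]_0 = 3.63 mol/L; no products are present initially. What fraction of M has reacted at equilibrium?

X = 0.677

Let X = conversion of M; extent ξ = 1.68·X mol/L.
Concentrations: [M] = 1.68 − 1.68X; [Q] = 3.63 − 1.68X; [R] = 3.36X.
K_c = [R]^2 / ([M] [Q]).
This equals 3.83 at X = 0.677 (the root in 0 < X < 1).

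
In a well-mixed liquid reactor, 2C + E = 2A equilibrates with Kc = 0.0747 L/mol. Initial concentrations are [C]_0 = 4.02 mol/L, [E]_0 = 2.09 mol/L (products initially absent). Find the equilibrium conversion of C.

X = 0.255

Let X = conversion of C; extent ξ = 4.02X/2 mol/L.
Concentrations: [C] = 4.02 − 4.02X; [E] = 2.09 − 2.01X; [A] = 4.02X.
Kc = [A]^2 / ([C]^2 [E]).
Setting equal to 0.0747 and solving for X on (0,1) gives X = 0.255.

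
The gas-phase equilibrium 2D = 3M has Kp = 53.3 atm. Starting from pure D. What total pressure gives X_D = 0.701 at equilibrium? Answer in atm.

P = 5.54 atm

Basis: 1 mol D initially; let X = conversion of D. Extent ξ = 0.5X.
Mole table: n_D = 1 − X; n_M = 1.5X.
n_T = Σnᵢ = 1 + 0.5X.
Kp = p_M^3 / (p_D^2) with p_i = (n_i/n_T)·P.
At X = 0.701: the mole-fraction product g(X) = Π y_i^ν_i = 9.629. Since Kp = g(X)·P^{1}, P = (Kp/g)^(1/1) = (53.3/9.629)^(1/1) = 5.54 atm.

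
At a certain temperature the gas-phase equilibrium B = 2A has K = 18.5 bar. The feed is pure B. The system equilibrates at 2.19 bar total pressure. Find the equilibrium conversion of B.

X = 0.824

Basis: 1 mol B initially; let X = conversion of B. Extent ξ = X.
Mole table: n_B = 1 − X; n_A = 2X.
Summing: n_T = 1 + X.
With p_i = (n_i/n_T)P, K = p_A^2 / (p_B).
Substituting and setting equal to 18.5 bar gives a polynomial in X; the root in (0,1) is X = 0.824.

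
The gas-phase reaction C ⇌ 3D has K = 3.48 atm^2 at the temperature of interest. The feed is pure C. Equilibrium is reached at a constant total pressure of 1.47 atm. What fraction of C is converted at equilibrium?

X = 0.492

Basis: 1 mol C initially; let X = conversion of C. Extent ξ = X.
At extent ξ: n_C = 1 − X; n_D = 3X.
Summing: n_T = 1 + 2X.
Mole fractions y_i = n_i/n_T; K = p_D^3 / (p_C) with p_i = y_i·P.
Substituting and setting equal to 3.48 atm^2 gives a polynomial in X; the root in (0,1) is X = 0.492.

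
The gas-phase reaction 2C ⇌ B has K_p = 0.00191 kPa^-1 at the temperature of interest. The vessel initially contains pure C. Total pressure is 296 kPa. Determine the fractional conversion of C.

Basis: 1 mol C initially; let X = conversion of C. Extent ξ = 0.5X.
Mole table: n_C = 1 − X; n_B = 0.5X.
Summing: n_T = 1 − 0.5X.
y_i = n_i/n_T, p_i = y_i·P. K_p = p_B / (p_C^2).
Equating to 0.00191 kPa^-1 and solving on 0 < X < 1: X = 0.446.

X = 0.446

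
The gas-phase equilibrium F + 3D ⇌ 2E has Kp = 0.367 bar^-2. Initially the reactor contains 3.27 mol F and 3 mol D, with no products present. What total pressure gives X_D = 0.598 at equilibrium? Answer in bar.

Basis: 3 mol D initially; let X = conversion of D. Extent ξ = X.
Species balance: n_F = 3.27 − X; n_D = 3 − 3X; n_E = 2X.
Summing: n_T = 6.27 − 2X.
Kp = p_E^2 / (p_F p_D^3) with p_i = (n_i/n_T)·P.
At X = 0.598: the mole-fraction product g(X) = Π y_i^ν_i = 7.858. Since Kp = g(X)·P^{-2}, P = (g/Kp)^(1/2) = (7.858/0.367)^(1/2) = 4.63 bar.

P = 4.63 bar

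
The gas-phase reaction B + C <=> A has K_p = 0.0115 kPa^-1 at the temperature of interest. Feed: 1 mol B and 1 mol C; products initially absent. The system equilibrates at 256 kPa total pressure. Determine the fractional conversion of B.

Take 1 mol B as basis and let X be its fractional conversion, so ξ = X.
Species balance: n_B = 1 − X; n_C = 1 − X; n_A = X.
Total moles n_T = 2 − X.
Mole fractions y_i = n_i/n_T; K_p = p_A / (p_B p_C) with p_i = y_i·P.
Setting this equal to 0.0115 kPa^-1 and taking the physical root (0 < X < 1) gives X = 0.496.

X = 0.496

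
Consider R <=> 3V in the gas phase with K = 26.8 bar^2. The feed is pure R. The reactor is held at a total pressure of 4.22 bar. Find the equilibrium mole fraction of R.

Let X = conversion of R (basis 1 mol R); extent of reaction ξ = X.
At extent ξ: n_R = 1 − X; n_V = 3X.
Summing: n_T = 1 + 2X.
With p_i = (n_i/n_T)P, K = p_V^3 / (p_R).
This yields a degree-3 equation in X; solving on (0,1), X = 0.481.
Then n_R = 0.519, n_T = 1.96, so y_R = 0.264.

y_R = 0.264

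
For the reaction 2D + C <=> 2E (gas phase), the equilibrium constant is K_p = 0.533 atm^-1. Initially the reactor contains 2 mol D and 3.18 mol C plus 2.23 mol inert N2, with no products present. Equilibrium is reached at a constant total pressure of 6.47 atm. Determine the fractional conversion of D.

Take 2 mol D as basis and let X be its fractional conversion, so ξ = X.
At extent ξ: n_D = 2 − 2X; n_C = 3.18 − X; n_E = 2X; n_I = 2.23 (inert).
Summing: n_T = 7.41 − X.
y_i = n_i/n_T, p_i = y_i·P. K_p = p_E^2 / (p_D^2 p_C).
Setting this equal to 0.533 atm^-1 and taking the physical root (0 < X < 1) gives X = 0.535.

X = 0.535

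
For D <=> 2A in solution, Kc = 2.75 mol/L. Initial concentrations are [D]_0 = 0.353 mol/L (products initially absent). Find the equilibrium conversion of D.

X = 0.728

Let X = conversion of D; extent ξ = 0.353·X mol/L.
Concentrations: [D] = 0.353 − 0.353X; [A] = 0.706X.
Kc = [A]^2 / ([D]).
This equals 2.75 at X = 0.728 (the root in 0 < X < 1).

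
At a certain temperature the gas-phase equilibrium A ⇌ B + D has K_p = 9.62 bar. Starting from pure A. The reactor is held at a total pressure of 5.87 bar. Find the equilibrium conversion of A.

Take 1 mol A as basis and let X be its fractional conversion, so ξ = X.
Mole table: n_A = 1 − X; n_B = X; n_D = X.
Summing: n_T = 1 + X.
Mole fractions y_i = n_i/n_T; K_p = p_B p_D / (p_A) with p_i = y_i·P.
Equating to 9.62 bar and solving on 0 < X < 1: X = 0.788.

X = 0.788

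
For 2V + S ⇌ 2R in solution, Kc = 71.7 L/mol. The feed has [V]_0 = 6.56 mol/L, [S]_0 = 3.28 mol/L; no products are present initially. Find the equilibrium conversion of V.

Let X = conversion of V; extent ξ = 6.56X/2 mol/L.
Concentrations: [V] = 6.56 − 6.56X; [S] = 3.28 − 3.28X; [R] = 6.56X.
Kc = [R]^2 / ([V]^2 [S]).
Equating to 71.7 L/mol: the physical root is X = 0.854.

X = 0.854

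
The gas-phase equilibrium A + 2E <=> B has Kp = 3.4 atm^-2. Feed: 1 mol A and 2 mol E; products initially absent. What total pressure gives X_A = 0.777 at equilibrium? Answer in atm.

P = 3.28 atm

Let X = conversion of A (basis 1 mol A); extent of reaction ξ = X.
Mole table: n_A = 1 − X; n_E = 2 − 2X; n_B = X.
Summing: n_T = 3 − 2X.
Kp = p_B / (p_A p_E^2) with p_i = (n_i/n_T)·P.
At X = 0.777: the mole-fraction product g(X) = Π y_i^ν_i = 36.63. Since Kp = g(X)·P^{-2}, P = (g/Kp)^(1/2) = (36.63/3.4)^(1/2) = 3.28 atm.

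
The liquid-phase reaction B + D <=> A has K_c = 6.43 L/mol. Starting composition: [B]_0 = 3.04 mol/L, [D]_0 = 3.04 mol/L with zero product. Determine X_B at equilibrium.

Let X = conversion of B; extent ξ = 3.04·X mol/L.
Concentrations: [B] = 3.04 − 3.04X; [D] = 3.04 − 3.04X; [A] = 3.04X.
K_c = [A] / ([B] [D]).
Solving K_c = 6.43 for X ∈ (0,1): X = 0.798.

X = 0.798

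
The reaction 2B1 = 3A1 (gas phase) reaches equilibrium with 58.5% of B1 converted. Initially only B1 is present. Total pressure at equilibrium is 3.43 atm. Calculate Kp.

Kp = 10.4 atm

Let X = conversion of B1 (basis 1 mol B1); extent of reaction ξ = 0.5X.
Mole table: n_B1 = 1 − X; n_A1 = 1.5X.
Total moles n_T = 1 + 0.5X.
At X = 0.585: n_B1 = 0.415, n_A1 = 0.877, n_T = 1.29.
p_i = (n_i/n_T)·P. Kp = p_A1^3 / (p_B1^2) = 10.4 atm.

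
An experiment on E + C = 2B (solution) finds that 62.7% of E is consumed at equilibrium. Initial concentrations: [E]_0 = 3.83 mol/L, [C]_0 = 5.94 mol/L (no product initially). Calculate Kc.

Let X = conversion of E.
Concentrations: [E] = 3.83 − 3.83X; [C] = 5.94 − 3.83X; [B] = 7.66X.
At X = 0.627: [E] = 1.43, [C] = 3.54, [B] = 4.8.
Kc = [B]^2 / ([E] [C]) = 4.56.

Kc = 4.56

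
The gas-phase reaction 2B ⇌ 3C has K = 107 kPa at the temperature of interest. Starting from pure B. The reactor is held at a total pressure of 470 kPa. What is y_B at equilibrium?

Take 1 mol B as basis and let X be its fractional conversion, so ξ = 0.5X.
At extent ξ: n_B = 1 − X; n_C = 1.5X.
n_T = Σnᵢ = 1 + 0.5X.
y_i = n_i/n_T, p_i = y_i·P. K = p_C^3 / (p_B^2).
Equating to 107 kPa and solving on 0 < X < 1: X = 0.328.
Then n_B = 0.672, n_T = 1.16, so y_B = 0.577.

y_B = 0.577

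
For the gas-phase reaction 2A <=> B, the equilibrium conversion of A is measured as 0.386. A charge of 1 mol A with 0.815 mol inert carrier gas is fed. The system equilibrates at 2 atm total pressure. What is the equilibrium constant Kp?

Basis: 1 mol A initially; let X = conversion of A. Extent ξ = 0.5X.
Species balance: n_A = 1 − X; n_B = 0.5X; n_I = 0.815 (inert).
n_T = Σnᵢ = 1.81 − 0.5X.
At X = 0.386: n_A = 0.614, n_B = 0.193, n_T = 1.62.
p_i = (n_i/n_T)·P. Kp = p_B / (p_A^2) = 0.415 atm^-1.

Kp = 0.415 atm^-1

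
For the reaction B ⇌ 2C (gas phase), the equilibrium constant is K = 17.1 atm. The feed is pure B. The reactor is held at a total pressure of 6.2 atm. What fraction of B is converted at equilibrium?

X = 0.639

Basis: 1 mol B initially; let X = conversion of B. Extent ξ = X.
At extent ξ: n_B = 1 − X; n_C = 2X.
Total moles n_T = 1 + X.
With p_i = (n_i/n_T)P, K = p_C^2 / (p_B).
Substituting and setting equal to 17.1 atm gives a polynomial in X; the root in (0,1) is X = 0.639.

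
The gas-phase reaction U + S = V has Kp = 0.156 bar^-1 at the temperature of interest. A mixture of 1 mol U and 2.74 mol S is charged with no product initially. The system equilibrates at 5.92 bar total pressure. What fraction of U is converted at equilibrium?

X = 0.393

Let X = conversion of U (basis 1 mol U); extent of reaction ξ = X.
Moles: n_U = 1 − X; n_S = 2.74 − X; n_V = X.
Summing: n_T = 3.74 − X.
With p_i = (n_i/n_T)P, Kp = p_V / (p_U p_S).
Setting this equal to 0.156 bar^-1 and taking the physical root (0 < X < 1) gives X = 0.393.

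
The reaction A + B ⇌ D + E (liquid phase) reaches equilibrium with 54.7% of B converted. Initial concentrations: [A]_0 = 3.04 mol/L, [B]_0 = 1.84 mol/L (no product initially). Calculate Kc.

Let X = conversion of B.
Concentrations: [A] = 3.04 − 1.84X; [B] = 1.84 − 1.84X; [D] = 1.84X; [E] = 1.84X.
At X = 0.547: [A] = 2.03, [B] = 0.834, [D] = 1.01, [E] = 1.01.
Kc = [D] [E] / ([A] [B]) = 0.598.

Kc = 0.598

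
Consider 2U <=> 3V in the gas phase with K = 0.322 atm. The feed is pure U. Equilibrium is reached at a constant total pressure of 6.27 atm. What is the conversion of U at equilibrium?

X = 0.218

Let X = conversion of U (basis 1 mol U); extent of reaction ξ = 0.5X.
Moles: n_U = 1 − X; n_V = 1.5X.
Summing: n_T = 1 + 0.5X.
y_i = n_i/n_T, p_i = y_i·P. K = p_V^3 / (p_U^2).
Equating to 0.322 atm and solving on 0 < X < 1: X = 0.218.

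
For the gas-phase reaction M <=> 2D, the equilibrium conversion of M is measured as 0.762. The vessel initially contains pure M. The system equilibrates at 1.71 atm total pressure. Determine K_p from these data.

K_p = 9.47 atm

Basis: 1 mol M initially; let X = conversion of M. Extent ξ = X.
At extent ξ: n_M = 1 − X; n_D = 2X.
Total moles n_T = 1 + X.
At X = 0.762: n_M = 0.238, n_D = 1.52, n_T = 1.76.
p_i = (n_i/n_T)·P. K_p = p_D^2 / (p_M) = 9.47 atm.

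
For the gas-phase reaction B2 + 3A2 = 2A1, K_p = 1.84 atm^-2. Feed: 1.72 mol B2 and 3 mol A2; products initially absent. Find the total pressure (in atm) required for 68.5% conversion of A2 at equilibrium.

Take 3 mol A2 as basis and let X be its fractional conversion, so ξ = X.
At extent ξ: n_B2 = 1.72 − X; n_A2 = 3 − 3X; n_A1 = 2X.
Summing: n_T = 4.72 − 2X.
K_p = p_A1^2 / (p_B2 p_A2^3) with p_i = (n_i/n_T)·P.
At X = 0.685: the mole-fraction product g(X) = Π y_i^ν_i = 24.12. Since K_p = g(X)·P^{-2}, P = (g/K_p)^(1/2) = (24.12/1.84)^(1/2) = 3.62 atm.

P = 3.62 atm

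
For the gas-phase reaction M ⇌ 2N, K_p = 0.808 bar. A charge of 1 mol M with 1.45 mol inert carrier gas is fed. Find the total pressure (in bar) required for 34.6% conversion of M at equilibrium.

P = 3.09 bar

Let X = conversion of M (basis 1 mol M); extent of reaction ξ = X.
At extent ξ: n_M = 1 − X; n_N = 2X; n_I = 1.45 (inert).
Total moles n_T = 2.45 + X.
K_p = p_N^2 / (p_M) with p_i = (n_i/n_T)·P.
At X = 0.346: the mole-fraction product g(X) = Π y_i^ν_i = 0.2619. Since K_p = g(X)·P^{1}, P = (K_p/g)^(1/1) = (0.808/0.2619)^(1/1) = 3.09 bar.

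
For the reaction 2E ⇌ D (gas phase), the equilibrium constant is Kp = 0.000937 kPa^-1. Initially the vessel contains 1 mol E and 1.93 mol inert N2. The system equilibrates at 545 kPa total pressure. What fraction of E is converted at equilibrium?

X = 0.220

Basis: 1 mol E initially; let X = conversion of E. Extent ξ = 0.5X.
Moles: n_E = 1 − X; n_D = 0.5X; n_I = 1.93 (inert).
Total moles n_T = 2.93 − 0.5X.
Mole fractions y_i = n_i/n_T; Kp = p_D / (p_E^2) with p_i = y_i·P.
Setting this equal to 0.000937 kPa^-1 and taking the physical root (0 < X < 1) gives X = 0.220.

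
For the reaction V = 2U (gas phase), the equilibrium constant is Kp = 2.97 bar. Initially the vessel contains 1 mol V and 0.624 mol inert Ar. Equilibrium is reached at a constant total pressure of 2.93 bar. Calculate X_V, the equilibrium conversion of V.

Let X = conversion of V (basis 1 mol V); extent of reaction ξ = X.
At extent ξ: n_V = 1 − X; n_U = 2X; n_I = 0.624 (inert).
Summing: n_T = 1.62 + X.
With p_i = (n_i/n_T)P, Kp = p_U^2 / (p_V).
Setting this equal to 2.97 bar and taking the physical root (0 < X < 1) gives X = 0.513.

X = 0.513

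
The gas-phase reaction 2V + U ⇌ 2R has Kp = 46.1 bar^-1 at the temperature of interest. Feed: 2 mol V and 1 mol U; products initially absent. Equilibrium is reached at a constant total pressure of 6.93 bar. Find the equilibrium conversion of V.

Take 2 mol V as basis and let X be its fractional conversion, so ξ = X.
At extent ξ: n_V = 2 − 2X; n_U = 1 − X; n_R = 2X.
Summing: n_T = 3 − X.
Mole fractions y_i = n_i/n_T; Kp = p_R^2 / (p_V^2 p_U) with p_i = y_i·P.
Substituting and setting equal to 46.1 bar^-1 gives a polynomial in X; the root in (0,1) is X = 0.832.

X = 0.832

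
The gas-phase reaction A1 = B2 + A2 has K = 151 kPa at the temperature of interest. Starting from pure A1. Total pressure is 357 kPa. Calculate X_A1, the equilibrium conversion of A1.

Take 1 mol A1 as basis and let X be its fractional conversion, so ξ = X.
Mole table: n_A1 = 1 − X; n_B2 = X; n_A2 = X.
Summing: n_T = 1 + X.
Mole fractions y_i = n_i/n_T; K = p_B2 p_A2 / (p_A1) with p_i = y_i·P.
Setting this equal to 151 kPa and taking the physical root (0 < X < 1) gives X = 0.545.

X = 0.545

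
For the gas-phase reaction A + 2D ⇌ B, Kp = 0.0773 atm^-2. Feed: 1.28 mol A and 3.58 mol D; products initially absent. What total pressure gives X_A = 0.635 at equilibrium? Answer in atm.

Let X = conversion of A (basis 1.28 mol A); extent of reaction ξ = 1.28X.
Mole table: n_A = 1.28 − 1.28X; n_D = 3.58 − 2.56X; n_B = 1.28X.
Summing: n_T = 4.86 − 2.56X.
Kp = p_B / (p_A p_D^2) with p_i = (n_i/n_T)·P.
At X = 0.635: the mole-fraction product g(X) = Π y_i^ν_i = 4.765. Since Kp = g(X)·P^{-2}, P = (g/Kp)^(1/2) = (4.765/0.0773)^(1/2) = 7.85 atm.

P = 7.85 atm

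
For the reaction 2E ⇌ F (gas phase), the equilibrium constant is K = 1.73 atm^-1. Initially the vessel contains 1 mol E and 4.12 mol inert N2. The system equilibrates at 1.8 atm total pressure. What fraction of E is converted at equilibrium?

Let X = conversion of E (basis 1 mol E); extent of reaction ξ = 0.5X.
Species balance: n_E = 1 − X; n_F = 0.5X; n_I = 4.12 (inert).
n_T = Σnᵢ = 5.12 − 0.5X.
With p_i = (n_i/n_T)P, K = p_F / (p_E^2).
This yields a degree-2 equation in X; solving on (0,1), X = 0.423.

X = 0.423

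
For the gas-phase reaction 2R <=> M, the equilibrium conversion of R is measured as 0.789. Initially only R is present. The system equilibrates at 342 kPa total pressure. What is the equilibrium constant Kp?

Kp = 0.0157 kPa^-1

Let X = conversion of R (basis 1 mol R); extent of reaction ξ = 0.5X.
At extent ξ: n_R = 1 − X; n_M = 0.5X.
n_T = Σnᵢ = 1 − 0.5X.
At X = 0.789: n_R = 0.211, n_M = 0.395, n_T = 0.605.
p_i = (n_i/n_T)·P. Kp = p_M / (p_R^2) = 0.0157 kPa^-1.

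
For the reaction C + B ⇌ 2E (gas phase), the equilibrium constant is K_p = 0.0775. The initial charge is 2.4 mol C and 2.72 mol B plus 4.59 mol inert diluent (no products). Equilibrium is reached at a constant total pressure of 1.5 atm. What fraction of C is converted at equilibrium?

Let X = conversion of C (basis 2.4 mol C); extent of reaction ξ = 2.4X.
Moles: n_C = 2.4 − 2.4X; n_B = 2.72 − 2.4X; n_E = 4.8X; n_I = 4.59 (inert).
n_T stays at 9.71 (no change in mole number).
Mole fractions y_i = n_i/n_T; K_p = p_E^2 / (p_C p_B) with p_i = y_i·P.
Substituting and setting equal to 0.0775 gives a polynomial in X; the root in (0,1) is X = 0.130.

X = 0.130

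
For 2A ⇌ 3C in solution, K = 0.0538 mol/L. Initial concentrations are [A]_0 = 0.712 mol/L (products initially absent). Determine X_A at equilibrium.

Let X = conversion of A; extent ξ = 0.712X/2 mol/L.
Concentrations: [A] = 0.712 − 0.712X; [C] = 1.07X.
K = [C]^3 / ([A]^2).
Solving K = 0.0538 for X ∈ (0,1): X = 0.236.

X = 0.236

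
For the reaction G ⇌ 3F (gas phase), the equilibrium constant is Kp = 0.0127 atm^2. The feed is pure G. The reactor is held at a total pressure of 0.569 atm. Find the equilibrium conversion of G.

Let X = conversion of G (basis 1 mol G); extent of reaction ξ = X.
At extent ξ: n_G = 1 − X; n_F = 3X.
n_T = Σnᵢ = 1 + 2X.
y_i = n_i/n_T, p_i = y_i·P. Kp = p_F^3 / (p_G).
Setting this equal to 0.0127 atm^2 and taking the physical root (0 < X < 1) gives X = 0.126.

X = 0.126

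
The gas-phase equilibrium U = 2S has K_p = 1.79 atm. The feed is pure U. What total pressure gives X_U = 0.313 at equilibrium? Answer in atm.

Take 1 mol U as basis and let X be its fractional conversion, so ξ = X.
Moles: n_U = 1 − X; n_S = 2X.
Total moles n_T = 1 + X.
K_p = p_S^2 / (p_U) with p_i = (n_i/n_T)·P.
At X = 0.313: the mole-fraction product g(X) = Π y_i^ν_i = 0.4344. Since K_p = g(X)·P^{1}, P = (K_p/g)^(1/1) = (1.79/0.4344)^(1/1) = 4.12 atm.

P = 4.12 atm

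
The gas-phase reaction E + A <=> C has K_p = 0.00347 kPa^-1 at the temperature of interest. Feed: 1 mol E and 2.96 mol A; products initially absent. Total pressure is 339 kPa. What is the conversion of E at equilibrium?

Basis: 1 mol E initially; let X = conversion of E. Extent ξ = X.
Mole table: n_E = 1 − X; n_A = 2.96 − X; n_C = X.
Summing: n_T = 3.96 − X.
y_i = n_i/n_T, p_i = y_i·P. K_p = p_C / (p_E p_A).
This yields a degree-2 equation in X; solving on (0,1), X = 0.457.

X = 0.457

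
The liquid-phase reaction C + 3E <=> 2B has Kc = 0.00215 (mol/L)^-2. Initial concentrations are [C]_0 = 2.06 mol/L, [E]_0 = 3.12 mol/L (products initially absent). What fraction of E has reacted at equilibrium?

X = 0.137

Let X = conversion of E; extent ξ = 3.12X/3 mol/L.
Concentrations: [C] = 2.06 − 1.04X; [E] = 3.12 − 3.12X; [B] = 2.08X.
Kc = [B]^2 / ([C] [E]^3).
This equals 0.00215 at X = 0.137 (the root in 0 < X < 1).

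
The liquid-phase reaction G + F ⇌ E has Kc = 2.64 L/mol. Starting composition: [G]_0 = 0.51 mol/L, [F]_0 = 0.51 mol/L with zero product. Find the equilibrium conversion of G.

X = 0.433

Let X = conversion of G; extent ξ = 0.51·X mol/L.
Concentrations: [G] = 0.51 − 0.51X; [F] = 0.51 − 0.51X; [E] = 0.51X.
Kc = [E] / ([G] [F]).
Equating to 2.64 L/mol: the physical root is X = 0.433.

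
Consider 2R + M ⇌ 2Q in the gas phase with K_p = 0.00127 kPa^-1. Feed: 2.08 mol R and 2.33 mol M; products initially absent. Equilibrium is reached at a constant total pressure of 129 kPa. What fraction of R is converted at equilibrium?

X = 0.223

Take 2.08 mol R as basis and let X be its fractional conversion, so ξ = 1.04X.
Moles: n_R = 2.08 − 2.08X; n_M = 2.33 − 1.04X; n_Q = 2.08X.
Summing: n_T = 4.41 − 1.04X.
Mole fractions y_i = n_i/n_T; K_p = p_Q^2 / (p_R^2 p_M) with p_i = y_i·P.
Setting this equal to 0.00127 kPa^-1 and taking the physical root (0 < X < 1) gives X = 0.223.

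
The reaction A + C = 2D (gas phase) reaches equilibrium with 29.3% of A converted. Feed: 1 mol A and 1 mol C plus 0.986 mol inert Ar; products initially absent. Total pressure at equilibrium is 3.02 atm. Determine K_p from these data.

K_p = 0.687

Take 1 mol A as basis and let X be its fractional conversion, so ξ = X.
Moles: n_A = 1 − X; n_C = 1 − X; n_D = 2X; n_I = 0.986 (inert).
Since Δν = 0, n_T = 2.99 throughout.
At X = 0.293: n_A = 0.707, n_C = 0.707, n_D = 0.586, n_T = 2.99.
p_i = (n_i/n_T)·P. K_p = p_D^2 / (p_A p_C) = 0.687.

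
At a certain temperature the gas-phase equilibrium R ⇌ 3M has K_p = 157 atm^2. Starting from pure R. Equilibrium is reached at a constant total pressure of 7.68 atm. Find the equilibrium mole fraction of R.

y_R = 0.196

Take 1 mol R as basis and let X be its fractional conversion, so ξ = X.
Moles: n_R = 1 − X; n_M = 3X.
Total moles n_T = 1 + 2X.
With p_i = (n_i/n_T)P, K_p = p_M^3 / (p_R).
Setting this equal to 157 atm^2 and taking the physical root (0 < X < 1) gives X = 0.578.
Then n_R = 0.422, n_T = 2.16, so y_R = 0.196.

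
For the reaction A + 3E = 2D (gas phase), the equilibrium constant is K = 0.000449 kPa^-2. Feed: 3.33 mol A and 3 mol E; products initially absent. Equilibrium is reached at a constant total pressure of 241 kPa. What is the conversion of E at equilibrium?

Let X = conversion of E (basis 3 mol E); extent of reaction ξ = X.
Mole table: n_A = 3.33 − X; n_E = 3 − 3X; n_D = 2X.
Summing: n_T = 6.33 − 2X.
With p_i = (n_i/n_T)P, K = p_D^2 / (p_A p_E^3).
This yields a degree-4 equation in X; solving on (0,1), X = 0.704.

X = 0.704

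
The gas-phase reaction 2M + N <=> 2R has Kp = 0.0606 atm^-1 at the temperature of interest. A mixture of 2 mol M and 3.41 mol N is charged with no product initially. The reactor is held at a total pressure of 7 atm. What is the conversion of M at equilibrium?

X = 0.336

Basis: 2 mol M initially; let X = conversion of M. Extent ξ = X.
Moles: n_M = 2 − 2X; n_N = 3.41 − X; n_R = 2X.
Total moles n_T = 5.41 − X.
Mole fractions y_i = n_i/n_T; Kp = p_R^2 / (p_M^2 p_N) with p_i = y_i·P.
Equating to 0.0606 atm^-1 and solving on 0 < X < 1: X = 0.336.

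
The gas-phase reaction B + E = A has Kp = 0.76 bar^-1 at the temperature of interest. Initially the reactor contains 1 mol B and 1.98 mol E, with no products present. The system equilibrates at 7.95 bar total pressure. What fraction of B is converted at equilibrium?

Let X = conversion of B (basis 1 mol B); extent of reaction ξ = X.
At extent ξ: n_B = 1 − X; n_E = 1.98 − X; n_A = X.
Total moles n_T = 2.98 − X.
With p_i = (n_i/n_T)P, Kp = p_A / (p_B p_E).
This yields a degree-2 equation in X; solving on (0,1), X = 0.768.

X = 0.768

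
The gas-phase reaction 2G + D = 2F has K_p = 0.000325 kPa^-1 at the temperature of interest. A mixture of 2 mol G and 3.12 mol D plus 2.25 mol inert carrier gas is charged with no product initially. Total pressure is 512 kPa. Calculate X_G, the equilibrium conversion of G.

X = 0.206

Take 2 mol G as basis and let X be its fractional conversion, so ξ = X.
Species balance: n_G = 2 − 2X; n_D = 3.12 − X; n_F = 2X; n_I = 2.25 (inert).
Total moles n_T = 7.37 − X.
With p_i = (n_i/n_T)P, K_p = p_F^2 / (p_G^2 p_D).
Equating to 0.000325 kPa^-1 and solving on 0 < X < 1: X = 0.206.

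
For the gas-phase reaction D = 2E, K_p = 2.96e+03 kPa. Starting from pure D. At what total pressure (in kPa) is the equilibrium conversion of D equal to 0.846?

P = 294 kPa

Take 1 mol D as basis and let X be its fractional conversion, so ξ = X.
At extent ξ: n_D = 1 − X; n_E = 2X.
Total moles n_T = 1 + X.
K_p = p_E^2 / (p_D) with p_i = (n_i/n_T)·P.
At X = 0.846: the mole-fraction product g(X) = Π y_i^ν_i = 10.07. Since K_p = g(X)·P^{1}, P = (K_p/g)^(1/1) = (2.96e+03/10.07)^(1/1) = 294 kPa.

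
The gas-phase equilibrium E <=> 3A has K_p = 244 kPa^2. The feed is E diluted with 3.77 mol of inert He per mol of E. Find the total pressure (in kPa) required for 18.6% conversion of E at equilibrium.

Take 1 mol E as basis and let X be its fractional conversion, so ξ = X.
At extent ξ: n_E = 1 − X; n_A = 3X; n_I = 3.77 (inert).
Summing: n_T = 4.77 + 2X.
K_p = p_A^3 / (p_E) with p_i = (n_i/n_T)·P.
At X = 0.186: the mole-fraction product g(X) = Π y_i^ν_i = 0.008073. Since K_p = g(X)·P^{2}, P = (K_p/g)^(1/2) = (244/0.008073)^(1/2) = 174 kPa.

P = 174 kPa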